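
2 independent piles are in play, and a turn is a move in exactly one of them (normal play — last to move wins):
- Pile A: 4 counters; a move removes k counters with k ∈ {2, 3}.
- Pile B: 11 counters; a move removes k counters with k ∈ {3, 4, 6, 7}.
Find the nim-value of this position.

For pile A, compute g(0), g(1), … with moves {2, 3}:
g(0) = mex{} = 0
g(1) = mex{} = 0
g(2) = mex{0} = 1
g(3) = mex{0} = 1
g(4) = mex{0,1} = 2
So g(4) = 2.
Build the Grundy sequence for pile B with g(k) = mex{g(k−s) : s ∈ {3, 4, 6, 7}, s ≤ k}:
g(0) = mex{} = 0
g(1) = mex{} = 0
g(2) = mex{} = 0
g(3) = mex{0} = 1
g(4) = mex{0} = 1
g(5) = mex{0} = 1
g(6) = mex{0,1} = 2
g(7) = mex{0,1} = 2
g(8) = mex{0,1} = 2
g(9) = mex{0,1,2} = 3
g(10) = mex{1,2} = 0
g(11) = mex{1,2} = 0
So g(11) = 0.
The value of a disjunctive sum is the nim-sum of the parts.
Combined value = 2 ⊕ 0 = 2.

2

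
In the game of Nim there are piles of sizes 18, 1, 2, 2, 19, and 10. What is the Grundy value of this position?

10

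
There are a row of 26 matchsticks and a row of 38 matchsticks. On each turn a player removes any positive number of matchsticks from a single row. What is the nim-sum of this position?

60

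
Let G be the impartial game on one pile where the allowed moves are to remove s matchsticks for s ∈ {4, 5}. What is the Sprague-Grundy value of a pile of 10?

Build the Grundy sequence with g(k) = mex{g(k−s) : s ∈ {4, 5}, s ≤ k}:
k:     0  1  2  3  4  5  6  7  8  9 10
g(k):  0  0  0  0  1  1  1  1  2  0  0
So g(10) = 0.

0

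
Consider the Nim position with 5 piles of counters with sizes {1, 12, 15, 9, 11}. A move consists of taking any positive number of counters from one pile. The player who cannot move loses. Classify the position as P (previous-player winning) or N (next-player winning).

P-position

Compute the nim-sum pairwise:
1 ⊕ 12 = 13
13 ⊕ 15 = 2
2 ⊕ 9 = 11
11 ⊕ 11 = 0
The nim-sum is 0, so this is a P-position: the player to move is in a losing position under optimal play.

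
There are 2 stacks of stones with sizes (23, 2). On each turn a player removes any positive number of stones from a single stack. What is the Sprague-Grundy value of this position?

21

Nim-sum: 23 ⊕ 2 = 21.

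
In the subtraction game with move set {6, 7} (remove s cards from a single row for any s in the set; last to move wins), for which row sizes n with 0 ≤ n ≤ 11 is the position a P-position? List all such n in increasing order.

Grundy values for subtraction set {6, 7}:
k:     0  1  2  3  4  5  6  7  8  9 10 11
g(k):  0  0  0  0  0  0  1  1  1  1  1  1
The P-positions (g = 0) in 0..11 are 0, 1, 2, 3, 4, 5.

0, 1, 2, 3, 4, 5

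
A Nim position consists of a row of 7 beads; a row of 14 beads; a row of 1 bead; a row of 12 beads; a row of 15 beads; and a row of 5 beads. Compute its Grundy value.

14

Compute the nim-sum pairwise:
7 ⊕ 14 = 9
9 ⊕ 1 = 8
8 ⊕ 12 = 4
4 ⊕ 15 = 11
11 ⊕ 5 = 14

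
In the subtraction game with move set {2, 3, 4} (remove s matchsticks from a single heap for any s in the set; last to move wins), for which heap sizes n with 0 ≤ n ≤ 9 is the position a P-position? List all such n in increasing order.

0, 1, 6, 7

Compute g(0), g(1), … for moves {2, 3, 4}:
g(0) = mex{} = 0
g(1) = mex{} = 0
g(2) = mex{0} = 1
g(3) = mex{0} = 1
g(4) = mex{0,1} = 2
g(5) = mex{0,1} = 2
g(6) = mex{1,2} = 0
g(7) = mex{1,2} = 0
g(8) = mex{0,2} = 1
g(9) = mex{0,2} = 1
The P-positions (g = 0) in 0..9 are 0, 1, 6, 7.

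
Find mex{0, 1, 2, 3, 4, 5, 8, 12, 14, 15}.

The values 0, 1, 2, 3, 4, 5 are all present; 6 is the first non-negative integer missing from the set.

6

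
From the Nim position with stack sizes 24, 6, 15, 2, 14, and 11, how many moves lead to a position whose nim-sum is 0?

Write each in binary and XOR column by column:
  11000  (24)
  00110  (6)
  01111  (15)
  00010  (2)
  01110  (14)
  01011  (11)
  -----
  10110  (22)
The overall nim-sum is X = 22. A stack of size p has a winning move iff p XOR X < p (reduce it to p XOR X).
  24: 24 XOR 22 = 14 < 24 — winning move (to 14).
  6: 6 XOR 22 = 16 ≥ 6 — no move.
  15: 15 XOR 22 = 25 ≥ 15 — no move.
  2: 2 XOR 22 = 20 ≥ 2 — no move.
  14: 14 XOR 22 = 24 ≥ 14 — no move.
  11: 11 XOR 22 = 29 ≥ 11 — no move.
That gives 1 winning move.

1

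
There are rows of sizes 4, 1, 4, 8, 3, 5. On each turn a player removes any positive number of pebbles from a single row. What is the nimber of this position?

15

Write each in binary and XOR column by column:
  0100  (4)
  0001  (1)
  0100  (4)
  1000  (8)
  0011  (3)
  0101  (5)
  ----
  1111  (15)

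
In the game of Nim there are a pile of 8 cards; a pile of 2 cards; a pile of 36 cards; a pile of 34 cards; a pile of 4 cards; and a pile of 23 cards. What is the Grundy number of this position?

Nim-sum: 8 ⊕ 2 ⊕ 36 ⊕ 34 ⊕ 4 ⊕ 23 = 31.

31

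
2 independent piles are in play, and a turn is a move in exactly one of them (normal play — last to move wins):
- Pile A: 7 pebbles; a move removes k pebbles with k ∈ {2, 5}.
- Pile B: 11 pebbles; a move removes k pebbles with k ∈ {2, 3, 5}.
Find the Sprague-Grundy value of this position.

2

Grundy values for pile A (subtraction set {2, 5}):
k:     0  1  2  3  4  5  6  7
g(k):  0  0  1  1  0  2  1  0
So g(7) = 0.
Grundy values for pile B (subtraction set {2, 3, 5}):
g(0) = mex{} = 0
g(1) = mex{} = 0
g(2) = mex{0} = 1
g(3) = mex{0} = 1
g(4) = mex{0,1} = 2
g(5) = mex{0,1} = 2
g(6) = mex{0,1,2} = 3
g(7) = mex{1,2} = 0
g(8) = mex{1,2,3} = 0
g(9) = mex{0,2,3} = 1
g(10) = mex{0,2} = 1
g(11) = mex{0,1,3} = 2
So g(11) = 2.
The value of a disjunctive sum is the nim-sum of the parts.
Combined value = 0 XOR 2 = 2.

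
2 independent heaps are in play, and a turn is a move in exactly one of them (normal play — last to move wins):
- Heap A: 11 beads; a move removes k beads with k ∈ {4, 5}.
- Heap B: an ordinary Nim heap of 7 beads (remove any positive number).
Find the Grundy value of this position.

7

Build the Grundy sequence for heap A with g(k) = mex{g(k−s) : s ∈ {4, 5}, s ≤ k}:
g(0) = mex{} = 0
g(1) = mex{} = 0
g(2) = mex{} = 0
g(3) = mex{} = 0
g(4) = mex{0} = 1
g(5) = mex{0} = 1
g(6) = mex{0} = 1
g(7) = mex{0} = 1
g(8) = mex{0,1} = 2
g(9) = mex{1} = 0
g(10) = mex{1} = 0
g(11) = mex{1} = 0
So g(11) = 0.
Heap B is a plain Nim heap of size 7, so its Grundy value is 7.
By the Sprague-Grundy theorem, the Grundy value of a sum of independent games is the XOR of the component values.
Combined value = 0 ⊕ 7 = 7.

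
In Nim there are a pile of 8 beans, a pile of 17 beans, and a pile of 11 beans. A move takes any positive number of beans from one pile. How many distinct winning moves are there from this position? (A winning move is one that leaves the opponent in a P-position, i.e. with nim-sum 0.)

1

In binary:
  01000  (8)
  10001  (17)
  01011  (11)
  -----
  10010  (18)
The overall nim-sum is X = 18. A pile of size p has a winning move iff p XOR X < p (reduce it to p XOR X).
  8: 8 XOR 18 = 26 ≥ 8 — no move.
  17: 17 XOR 18 = 3 < 17 — winning move (to 3).
  11: 11 XOR 18 = 25 ≥ 11 — no move.
That gives 1 winning move.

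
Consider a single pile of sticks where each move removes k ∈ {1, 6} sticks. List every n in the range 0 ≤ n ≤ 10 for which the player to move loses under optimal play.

0, 2, 4, 7, 9

Build the Grundy sequence with g(k) = mex{g(k−s) : s ∈ {1, 6}, s ≤ k}:
g(0) = mex{} = 0
g(1) = mex{0} = 1
g(2) = mex{1} = 0
g(3) = mex{0} = 1
g(4) = mex{1} = 0
g(5) = mex{0} = 1
g(6) = mex{0,1} = 2
g(7) = mex{1,2} = 0
g(8) = mex{0} = 1
g(9) = mex{1} = 0
g(10) = mex{0} = 1
The P-positions (g = 0) in 0..10 are 0, 2, 4, 7, 9.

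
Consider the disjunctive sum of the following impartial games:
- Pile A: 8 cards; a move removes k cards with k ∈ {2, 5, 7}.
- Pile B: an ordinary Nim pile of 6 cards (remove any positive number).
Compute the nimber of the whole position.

For pile A, compute g(0), g(1), … with moves {2, 5, 7}:
g(0) = mex{} = 0
g(1) = mex{} = 0
g(2) = mex{0} = 1
g(3) = mex{0} = 1
g(4) = mex{1} = 0
g(5) = mex{0,1} = 2
g(6) = mex{0} = 1
g(7) = mex{0,1,2} = 3
g(8) = mex{0,1} = 2
So g(8) = 2.
Pile B is a plain Nim pile of size 6, so its Grundy value is 6.
The value of a disjunctive sum is the nim-sum of the parts.
Combined value = 2 ⊕ 6 = 4.

4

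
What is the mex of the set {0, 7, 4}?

1

0 is in the set but 1 is not, so the mex is 1.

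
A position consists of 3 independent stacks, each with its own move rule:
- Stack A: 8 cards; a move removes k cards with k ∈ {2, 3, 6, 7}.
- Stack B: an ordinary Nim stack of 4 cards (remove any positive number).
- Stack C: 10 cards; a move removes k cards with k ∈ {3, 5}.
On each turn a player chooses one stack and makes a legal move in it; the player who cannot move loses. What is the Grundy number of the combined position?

6

Build the Grundy sequence for stack A with g(k) = mex{g(k−s) : s ∈ {2, 3, 6, 7}, s ≤ k}:
k:     0  1  2  3  4  5  6  7  8
g(k):  0  0  1  1  2  0  3  1  2
So g(8) = 2.
Stack B is a plain Nim stack of size 4, so its Grundy value is 4.
For stack C, compute g(0), g(1), … with moves {3, 5}:
k:     0  1  2  3  4  5  6  7  8  9 10
g(k):  0  0  0  1  1  1  2  2  0  0  0
So g(10) = 0.
The value of a disjunctive sum is the nim-sum of the parts.
Combined value = 2 ⊕ 4 ⊕ 0 = 6.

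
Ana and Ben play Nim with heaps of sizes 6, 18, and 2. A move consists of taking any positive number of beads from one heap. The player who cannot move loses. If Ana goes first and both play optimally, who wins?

Nim-sum: 6 ⊕ 18 ⊕ 2 = 22.
The nim-sum is 22 ≠ 0, so this is an N-position: the player to move can win; Ana has a winning move.

Ana wins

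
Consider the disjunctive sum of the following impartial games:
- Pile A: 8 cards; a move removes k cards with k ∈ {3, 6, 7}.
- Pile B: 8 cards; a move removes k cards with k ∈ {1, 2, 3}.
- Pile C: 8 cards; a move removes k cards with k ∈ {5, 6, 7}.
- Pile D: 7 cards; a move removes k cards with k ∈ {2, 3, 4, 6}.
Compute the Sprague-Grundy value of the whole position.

Grundy values for pile A (subtraction set {3, 6, 7}):
g(0) = mex{} = 0
g(1) = mex{} = 0
g(2) = mex{} = 0
g(3) = mex{0} = 1
g(4) = mex{0} = 1
g(5) = mex{0} = 1
g(6) = mex{0,1} = 2
g(7) = mex{0,1} = 2
g(8) = mex{0,1} = 2
So g(8) = 2.
Build the Grundy sequence for pile B with g(k) = mex{g(k−s) : s ∈ {1, 2, 3}, s ≤ k}:
g(0) = mex{} = 0
g(1) = mex{0} = 1
g(2) = mex{0,1} = 2
g(3) = mex{0,1,2} = 3
g(4) = mex{1,2,3} = 0
g(5) = mex{0,2,3} = 1
g(6) = mex{0,1,3} = 2
g(7) = mex{0,1,2} = 3
g(8) = mex{1,2,3} = 0
So g(8) = 0.
Grundy values for pile C (subtraction set {5, 6, 7}):
g(0) = mex{} = 0
g(1) = mex{} = 0
g(2) = mex{} = 0
g(3) = mex{} = 0
g(4) = mex{} = 0
g(5) = mex{0} = 1
g(6) = mex{0} = 1
g(7) = mex{0} = 1
g(8) = mex{0} = 1
So g(8) = 1.
Grundy values for pile D (subtraction set {2, 3, 4, 6}):
g(0) = mex{} = 0
g(1) = mex{} = 0
g(2) = mex{0} = 1
g(3) = mex{0} = 1
g(4) = mex{0,1} = 2
g(5) = mex{0,1} = 2
g(6) = mex{0,1,2} = 3
g(7) = mex{0,1,2} = 3
So g(7) = 3.
By the Sprague-Grundy theorem, the Grundy value of a sum of independent games is the XOR of the component values.
Combined value = 2 XOR 0 XOR 1 XOR 3 = 0.

0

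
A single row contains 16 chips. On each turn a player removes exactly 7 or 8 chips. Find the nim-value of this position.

Compute g(0), g(1), … for moves {7, 8}:
k:     0  1  2  3  4  5  6  7  8  9 10 11 12 13 14 15 16
g(k):  0  0  0  0  0  0  0  1  1  1  1  1  1  1  2  0  0
So g(16) = 0.

0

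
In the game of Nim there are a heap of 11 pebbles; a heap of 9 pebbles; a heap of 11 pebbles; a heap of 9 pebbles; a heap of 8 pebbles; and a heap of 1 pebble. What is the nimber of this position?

Nim-sum: 11 ^ 9 ^ 11 ^ 9 ^ 8 ^ 1 = 9.

9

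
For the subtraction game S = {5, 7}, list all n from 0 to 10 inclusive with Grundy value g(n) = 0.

0, 1, 2, 3, 4

Compute g(0), g(1), … for moves {5, 7}:
g(0) = mex{} = 0
g(1) = mex{} = 0
g(2) = mex{} = 0
g(3) = mex{} = 0
g(4) = mex{} = 0
g(5) = mex{0} = 1
g(6) = mex{0} = 1
g(7) = mex{0} = 1
g(8) = mex{0} = 1
g(9) = mex{0} = 1
g(10) = mex{0,1} = 2
The P-positions (g = 0) in 0..10 are 0, 1, 2, 3, 4.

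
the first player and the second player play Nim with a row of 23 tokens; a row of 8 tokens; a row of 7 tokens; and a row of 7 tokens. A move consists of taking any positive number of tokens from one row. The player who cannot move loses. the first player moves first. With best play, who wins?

the first player wins

Compute the nim-sum pairwise:
23 XOR 8 = 31
31 XOR 7 = 24
24 XOR 7 = 31
The nim-sum is 31 ≠ 0, so this is an N-position: the player to move can win; the first player has a winning move.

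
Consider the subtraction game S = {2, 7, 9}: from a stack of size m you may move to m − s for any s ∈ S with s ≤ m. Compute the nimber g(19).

0

Grundy values for subtraction set {2, 7, 9}:
k:     0  1  2  3  4  5  6  7  8  9 10 11 12 13 14 15 16 17 18 19
g(k):  0  0  1  1  0  0  1  1  2  2  3  3  2  2  3  0  0  1  1  0
So g(19) = 0.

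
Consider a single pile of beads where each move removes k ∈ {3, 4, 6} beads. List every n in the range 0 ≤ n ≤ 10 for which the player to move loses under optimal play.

Grundy values for subtraction set {3, 4, 6}:
k:     0  1  2  3  4  5  6  7  8  9 10
g(k):  0  0  0  1  1  1  2  2  2  0  0
The P-positions (g = 0) in 0..10 are 0, 1, 2, 9, 10.

0, 1, 2, 9, 10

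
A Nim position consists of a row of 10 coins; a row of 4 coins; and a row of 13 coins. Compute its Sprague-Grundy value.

3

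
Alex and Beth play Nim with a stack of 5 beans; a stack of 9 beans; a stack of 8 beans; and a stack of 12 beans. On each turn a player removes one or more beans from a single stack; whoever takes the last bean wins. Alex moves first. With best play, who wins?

Alex wins

Write each in binary and XOR column by column:
  0101  (5)
  1001  (9)
  1000  (8)
  1100  (12)
  ----
  1000  (8)
The nim-sum is 8 ≠ 0, so this is an N-position: the player to move can win; Alex has a winning move.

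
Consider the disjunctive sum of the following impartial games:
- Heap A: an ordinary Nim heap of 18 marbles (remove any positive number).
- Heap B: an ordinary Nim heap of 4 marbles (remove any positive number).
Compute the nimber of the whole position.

22

Heap A is a plain Nim heap of size 18, so its Grundy value is 18.
Heap B is a plain Nim heap of size 4, so its Grundy value is 4.
The value of a disjunctive sum is the nim-sum of the parts.
Combined value = 18 ⊕ 4 = 22.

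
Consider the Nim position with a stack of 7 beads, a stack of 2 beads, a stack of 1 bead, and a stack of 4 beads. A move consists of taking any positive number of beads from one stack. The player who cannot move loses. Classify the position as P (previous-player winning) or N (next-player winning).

P-position

Nim-sum: 7 XOR 2 XOR 1 XOR 4 = 0.
The nim-sum is 0, so this is a P-position: the player to move is in a losing position under optimal play.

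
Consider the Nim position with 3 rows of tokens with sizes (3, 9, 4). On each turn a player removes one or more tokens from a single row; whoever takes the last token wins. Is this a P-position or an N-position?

N-position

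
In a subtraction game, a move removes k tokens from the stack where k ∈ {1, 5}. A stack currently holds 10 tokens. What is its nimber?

0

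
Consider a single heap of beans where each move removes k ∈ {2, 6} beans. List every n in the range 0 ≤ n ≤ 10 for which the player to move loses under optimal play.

0, 1, 4, 5, 8, 9

Build the Grundy sequence with g(k) = mex{g(k−s) : s ∈ {2, 6}, s ≤ k}:
g(0) = mex{} = 0
g(1) = mex{} = 0
g(2) = mex{0} = 1
g(3) = mex{0} = 1
g(4) = mex{1} = 0
g(5) = mex{1} = 0
g(6) = mex{0} = 1
g(7) = mex{0} = 1
g(8) = mex{1} = 0
g(9) = mex{1} = 0
g(10) = mex{0} = 1
The P-positions (g = 0) in 0..10 are 0, 1, 4, 5, 8, 9.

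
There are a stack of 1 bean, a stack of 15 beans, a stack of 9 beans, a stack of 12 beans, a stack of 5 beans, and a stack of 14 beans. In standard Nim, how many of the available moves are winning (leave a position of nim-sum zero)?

Compute the nim-sum pairwise:
1 ^ 15 = 14
14 ^ 9 = 7
7 ^ 12 = 11
11 ^ 5 = 14
14 ^ 14 = 0
The nim-sum is already 0, so every move leaves a nonzero nim-sum — there are no winning moves.

0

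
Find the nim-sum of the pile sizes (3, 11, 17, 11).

18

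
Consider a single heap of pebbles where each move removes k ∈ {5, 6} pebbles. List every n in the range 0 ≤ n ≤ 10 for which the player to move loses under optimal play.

0, 1, 2, 3, 4

Build the Grundy sequence with g(k) = mex{g(k−s) : s ∈ {5, 6}, s ≤ k}:
g(0) = mex{} = 0
g(1) = mex{} = 0
g(2) = mex{} = 0
g(3) = mex{} = 0
g(4) = mex{} = 0
g(5) = mex{0} = 1
g(6) = mex{0} = 1
g(7) = mex{0} = 1
g(8) = mex{0} = 1
g(9) = mex{0} = 1
g(10) = mex{0,1} = 2
The P-positions (g = 0) in 0..10 are 0, 1, 2, 3, 4.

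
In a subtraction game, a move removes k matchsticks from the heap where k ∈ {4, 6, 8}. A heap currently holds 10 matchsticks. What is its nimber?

2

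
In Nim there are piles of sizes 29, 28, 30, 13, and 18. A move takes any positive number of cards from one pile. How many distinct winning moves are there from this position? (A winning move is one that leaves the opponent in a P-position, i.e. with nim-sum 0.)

Nim-sum: 29 XOR 28 XOR 30 XOR 13 XOR 18 = 0.
The nim-sum is already 0, so every move leaves a nonzero nim-sum — there are no winning moves.

0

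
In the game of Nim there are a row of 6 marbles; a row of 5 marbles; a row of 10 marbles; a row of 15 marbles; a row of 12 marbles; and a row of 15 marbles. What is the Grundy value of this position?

Nim-sum: 6 ^ 5 ^ 10 ^ 15 ^ 12 ^ 15 = 5.

5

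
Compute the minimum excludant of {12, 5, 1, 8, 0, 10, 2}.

3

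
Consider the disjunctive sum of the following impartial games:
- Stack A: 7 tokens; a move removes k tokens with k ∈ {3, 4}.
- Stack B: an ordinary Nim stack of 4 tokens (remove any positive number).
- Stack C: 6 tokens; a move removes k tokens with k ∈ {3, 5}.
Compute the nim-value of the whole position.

6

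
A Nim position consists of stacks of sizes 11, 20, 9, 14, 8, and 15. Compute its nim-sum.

Compute the nim-sum pairwise:
11 XOR 20 = 31
31 XOR 9 = 22
22 XOR 14 = 24
24 XOR 8 = 16
16 XOR 15 = 31

31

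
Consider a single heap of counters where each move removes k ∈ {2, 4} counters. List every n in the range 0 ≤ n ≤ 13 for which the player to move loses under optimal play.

0, 1, 6, 7, 12, 13

Compute g(0), g(1), … for moves {2, 4}:
k:     0  1  2  3  4  5  6  7  8  9 10 11 12 13
g(k):  0  0  1  1  2  2  0  0  1  1  2  2  0  0
The P-positions (g = 0) in 0..13 are 0, 1, 6, 7, 12, 13.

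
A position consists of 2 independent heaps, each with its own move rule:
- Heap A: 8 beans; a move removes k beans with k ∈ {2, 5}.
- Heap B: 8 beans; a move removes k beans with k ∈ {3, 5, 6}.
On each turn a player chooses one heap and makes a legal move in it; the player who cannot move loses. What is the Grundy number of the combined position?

2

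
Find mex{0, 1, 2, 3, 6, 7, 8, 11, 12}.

The values 0, 1, 2, 3 are all present; 4 is the first non-negative integer missing from the set.

4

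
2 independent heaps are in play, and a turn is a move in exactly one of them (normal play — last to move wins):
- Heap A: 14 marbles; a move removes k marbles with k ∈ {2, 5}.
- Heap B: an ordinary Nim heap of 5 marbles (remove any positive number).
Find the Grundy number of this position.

5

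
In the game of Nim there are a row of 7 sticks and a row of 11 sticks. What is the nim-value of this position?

12

Compute the nim-sum pairwise:
7 ^ 11 = 12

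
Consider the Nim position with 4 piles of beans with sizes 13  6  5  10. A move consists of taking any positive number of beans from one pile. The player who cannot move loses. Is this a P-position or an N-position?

Bitwise XOR of the heap sizes:
  1101  (13)
  0110  (6)
  0101  (5)
  1010  (10)
  ----
  0100  (4)
The nim-sum is 4 ≠ 0, so this is an N-position: the player to move can win.

N-position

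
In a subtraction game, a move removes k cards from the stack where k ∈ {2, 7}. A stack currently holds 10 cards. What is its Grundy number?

Compute g(0), g(1), … for moves {2, 7}:
k:     0  1  2  3  4  5  6  7  8  9 10
g(k):  0  0  1  1  0  0  1  1  2  0  0
So g(10) = 0.

0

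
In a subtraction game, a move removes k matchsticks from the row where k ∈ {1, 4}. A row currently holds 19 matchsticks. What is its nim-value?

Grundy values for subtraction set {1, 4}:
k:     0  1  2  3  4  5  6  7  8  9 10 11 12 13 14 15 16 17 18 19
g(k):  0  1  0  1  2  0  1  0  1  2  0  1  0  1  2  0  1  0  1  2
So g(19) = 2.

2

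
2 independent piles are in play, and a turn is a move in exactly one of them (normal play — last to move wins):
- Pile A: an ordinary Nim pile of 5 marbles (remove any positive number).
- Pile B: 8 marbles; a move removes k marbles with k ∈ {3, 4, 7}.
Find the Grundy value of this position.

Pile A is a plain Nim pile of size 5, so its Grundy value is 5.
Build the Grundy sequence for pile B with g(k) = mex{g(k−s) : s ∈ {3, 4, 7}, s ≤ k}:
k:     0  1  2  3  4  5  6  7  8
g(k):  0  0  0  1  1  1  2  2  2
So g(8) = 2.
The value of a disjunctive sum is the nim-sum of the parts.
Combined value = 5 XOR 2 = 7.

7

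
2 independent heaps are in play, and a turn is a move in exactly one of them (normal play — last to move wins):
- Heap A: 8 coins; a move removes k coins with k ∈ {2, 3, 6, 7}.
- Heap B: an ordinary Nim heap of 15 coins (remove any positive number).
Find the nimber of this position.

Build the Grundy sequence for heap A with g(k) = mex{g(k−s) : s ∈ {2, 3, 6, 7}, s ≤ k}:
k:     0  1  2  3  4  5  6  7  8
g(k):  0  0  1  1  2  0  3  1  2
So g(8) = 2.
Heap B is a plain Nim heap of size 15, so its Grundy value is 15.
The value of a disjunctive sum is the nim-sum of the parts.
Combined value = 2 XOR 15 = 13.

13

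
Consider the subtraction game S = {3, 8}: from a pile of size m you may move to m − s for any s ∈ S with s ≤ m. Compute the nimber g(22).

Build the Grundy sequence with g(k) = mex{g(k−s) : s ∈ {3, 8}, s ≤ k}:
k:     0  1  2  3  4  5  6  7  8  9 10 11 12 13 14 15 16 17 18 19 20 21 22
g(k):  0  0  0  1  1  1  0  0  2  1  1  0  0  0  1  1  1  0  0  2  1  1  0
So g(22) = 0.

0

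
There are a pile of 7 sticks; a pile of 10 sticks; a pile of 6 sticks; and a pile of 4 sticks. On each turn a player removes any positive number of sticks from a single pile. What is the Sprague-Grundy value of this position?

Nim-sum: 7 XOR 10 XOR 6 XOR 4 = 15.

15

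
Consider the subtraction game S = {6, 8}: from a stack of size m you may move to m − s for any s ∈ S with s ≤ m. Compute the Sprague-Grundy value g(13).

2

Compute g(0), g(1), … for moves {6, 8}:
k:     0  1  2  3  4  5  6  7  8  9 10 11 12 13
g(k):  0  0  0  0  0  0  1  1  1  1  1  1  2  2
So g(13) = 2.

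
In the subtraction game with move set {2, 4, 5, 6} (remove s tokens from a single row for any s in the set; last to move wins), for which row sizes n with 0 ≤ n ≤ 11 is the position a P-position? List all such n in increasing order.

0, 1, 8, 9

Build the Grundy sequence with g(k) = mex{g(k−s) : s ∈ {2, 4, 5, 6}, s ≤ k}:
g(0) = mex{} = 0
g(1) = mex{} = 0
g(2) = mex{0} = 1
g(3) = mex{0} = 1
g(4) = mex{0,1} = 2
g(5) = mex{0,1} = 2
g(6) = mex{0,1,2} = 3
g(7) = mex{0,1,2} = 3
g(8) = mex{1,2,3} = 0
g(9) = mex{1,2,3} = 0
g(10) = mex{0,2,3} = 1
g(11) = mex{0,2,3} = 1
The P-positions (g = 0) in 0..11 are 0, 1, 8, 9.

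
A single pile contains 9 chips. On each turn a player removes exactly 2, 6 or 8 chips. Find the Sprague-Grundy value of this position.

2

Compute g(0), g(1), … for moves {2, 6, 8}:
g(0) = mex{} = 0
g(1) = mex{} = 0
g(2) = mex{0} = 1
g(3) = mex{0} = 1
g(4) = mex{1} = 0
g(5) = mex{1} = 0
g(6) = mex{0} = 1
g(7) = mex{0} = 1
g(8) = mex{0,1} = 2
g(9) = mex{0,1} = 2
So g(9) = 2.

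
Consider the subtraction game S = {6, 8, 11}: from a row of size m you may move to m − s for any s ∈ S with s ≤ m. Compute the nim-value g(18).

0

Build the Grundy sequence with g(k) = mex{g(k−s) : s ∈ {6, 8, 11}, s ≤ k}:
k:     0  1  2  3  4  5  6  7  8  9 10 11 12 13 14 15 16 17 18
g(k):  0  0  0  0  0  0  1  1  1  1  1  1  2  2  2  2  2  0  0
So g(18) = 0.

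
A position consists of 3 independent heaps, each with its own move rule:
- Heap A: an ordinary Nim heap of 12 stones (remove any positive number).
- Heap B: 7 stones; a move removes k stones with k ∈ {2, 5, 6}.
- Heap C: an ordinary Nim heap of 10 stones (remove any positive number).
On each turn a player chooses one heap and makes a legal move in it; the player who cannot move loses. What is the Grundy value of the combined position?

Heap A is a plain Nim heap of size 12, so its Grundy value is 12.
For heap B, compute g(0), g(1), … with moves {2, 5, 6}:
k:     0  1  2  3  4  5  6  7
g(k):  0  0  1  1  0  2  1  3
So g(7) = 3.
Heap C is a plain Nim heap of size 10, so its Grundy value is 10.
The value of a disjunctive sum is the nim-sum of the parts.
Combined value = 12 XOR 3 XOR 10 = 5.

5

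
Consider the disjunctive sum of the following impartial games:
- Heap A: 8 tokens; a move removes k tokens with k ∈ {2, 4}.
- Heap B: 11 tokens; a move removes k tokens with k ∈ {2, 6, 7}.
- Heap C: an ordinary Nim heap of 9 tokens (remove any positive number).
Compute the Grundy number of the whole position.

9

For heap A, compute g(0), g(1), … with moves {2, 4}:
k:     0  1  2  3  4  5  6  7  8
g(k):  0  0  1  1  2  2  0  0  1
So g(8) = 1.
For heap B, compute g(0), g(1), … with moves {2, 6, 7}:
g(0) = mex{} = 0
g(1) = mex{} = 0
g(2) = mex{0} = 1
g(3) = mex{0} = 1
g(4) = mex{1} = 0
g(5) = mex{1} = 0
g(6) = mex{0} = 1
g(7) = mex{0} = 1
g(8) = mex{0,1} = 2
g(9) = mex{1} = 0
g(10) = mex{0,1,2} = 3
g(11) = mex{0} = 1
So g(11) = 1.
Heap C is a plain Nim heap of size 9, so its Grundy value is 9.
By the Sprague-Grundy theorem, the Grundy value of a sum of independent games is the XOR of the component values.
Combined value = 1 ⊕ 1 ⊕ 9 = 9.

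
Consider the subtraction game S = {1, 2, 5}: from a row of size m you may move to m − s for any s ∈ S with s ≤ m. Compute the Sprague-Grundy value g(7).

Build the Grundy sequence with g(k) = mex{g(k−s) : s ∈ {1, 2, 5}, s ≤ k}:
g(0) = mex{} = 0
g(1) = mex{0} = 1
g(2) = mex{0,1} = 2
g(3) = mex{1,2} = 0
g(4) = mex{0,2} = 1
g(5) = mex{0,1} = 2
g(6) = mex{1,2} = 0
g(7) = mex{0,2} = 1
So g(7) = 1.

1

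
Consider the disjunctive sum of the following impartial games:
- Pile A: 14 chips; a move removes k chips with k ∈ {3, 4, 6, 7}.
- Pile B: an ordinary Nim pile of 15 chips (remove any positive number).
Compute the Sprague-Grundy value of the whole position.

14

For pile A, compute g(0), g(1), … with moves {3, 4, 6, 7}:
g(0) = mex{} = 0
g(1) = mex{} = 0
g(2) = mex{} = 0
g(3) = mex{0} = 1
g(4) = mex{0} = 1
g(5) = mex{0} = 1
g(6) = mex{0,1} = 2
g(7) = mex{0,1} = 2
g(8) = mex{0,1} = 2
g(9) = mex{0,1,2} = 3
g(10) = mex{1,2} = 0
g(11) = mex{1,2} = 0
g(12) = mex{1,2,3} = 0
g(13) = mex{0,2,3} = 1
g(14) = mex{0,2} = 1
So g(14) = 1.
Pile B is a plain Nim pile of size 15, so its Grundy value is 15.
By the Sprague-Grundy theorem, the Grundy value of a sum of independent games is the XOR of the component values.
Combined value = 1 XOR 15 = 14.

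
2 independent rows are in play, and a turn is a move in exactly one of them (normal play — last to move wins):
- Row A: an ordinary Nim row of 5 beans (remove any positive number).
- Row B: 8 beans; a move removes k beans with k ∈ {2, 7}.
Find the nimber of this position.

7

Row A is a plain Nim row of size 5, so its Grundy value is 5.
For row B, compute g(0), g(1), … with moves {2, 7}:
g(0) = mex{} = 0
g(1) = mex{} = 0
g(2) = mex{0} = 1
g(3) = mex{0} = 1
g(4) = mex{1} = 0
g(5) = mex{1} = 0
g(6) = mex{0} = 1
g(7) = mex{0} = 1
g(8) = mex{0,1} = 2
So g(8) = 2.
The value of a disjunctive sum is the nim-sum of the parts.
Combined value = 5 ⊕ 2 = 7.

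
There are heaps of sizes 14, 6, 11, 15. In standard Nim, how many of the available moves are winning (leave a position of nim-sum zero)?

3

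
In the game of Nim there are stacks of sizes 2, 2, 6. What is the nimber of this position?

Nim-sum: 2 XOR 2 XOR 6 = 6.

6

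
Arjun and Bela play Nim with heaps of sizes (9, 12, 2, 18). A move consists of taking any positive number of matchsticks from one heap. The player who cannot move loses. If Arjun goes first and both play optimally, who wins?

Arjun wins

Write each in binary and XOR column by column:
  01001  (9)
  01100  (12)
  00010  (2)
  10010  (18)
  -----
  10101  (21)
The nim-sum is 21 ≠ 0, so this is an N-position: the player to move can win; Arjun has a winning move.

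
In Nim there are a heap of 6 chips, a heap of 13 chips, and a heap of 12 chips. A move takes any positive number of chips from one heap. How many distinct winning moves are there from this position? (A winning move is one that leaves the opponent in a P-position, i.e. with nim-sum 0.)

3

Write each in binary and XOR column by column:
  0110  (6)
  1101  (13)
  1100  (12)
  ----
  0111  (7)
The overall nim-sum is X = 7. A heap of size p has a winning move iff p XOR X < p (reduce it to p XOR X).
  6: 6 XOR 7 = 1 < 6 — winning move (to 1).
  13: 13 XOR 7 = 10 < 13 — winning move (to 10).
  12: 12 XOR 7 = 11 < 12 — winning move (to 11).
That gives 3 winning moves.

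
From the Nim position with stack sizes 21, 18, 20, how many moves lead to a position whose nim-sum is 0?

Bitwise XOR of the heap sizes:
  10101  (21)
  10010  (18)
  10100  (20)
  -----
  10011  (19)
The overall nim-sum is X = 19. A stack of size p has a winning move iff p XOR X < p (reduce it to p XOR X).
  21: 21 XOR 19 = 6 < 21 — winning move (to 6).
  18: 18 XOR 19 = 1 < 18 — winning move (to 1).
  20: 20 XOR 19 = 7 < 20 — winning move (to 7).
That gives 3 winning moves.

3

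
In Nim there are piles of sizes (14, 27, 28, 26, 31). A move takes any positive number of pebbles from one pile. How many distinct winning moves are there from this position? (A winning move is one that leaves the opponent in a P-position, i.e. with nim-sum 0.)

5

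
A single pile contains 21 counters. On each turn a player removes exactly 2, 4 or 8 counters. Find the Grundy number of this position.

1

Compute g(0), g(1), … for moves {2, 4, 8}:
k:     0  1  2  3  4  5  6  7  8  9 10 11 12 13 14 15 16 17 18 19 20 21
g(k):  0  0  1  1  2  2  0  0  1  1  2  2  0  0  1  1  2  2  0  0  1  1
So g(21) = 1.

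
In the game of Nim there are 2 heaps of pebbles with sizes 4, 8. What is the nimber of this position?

12

Nim-sum: 4 ⊕ 8 = 12.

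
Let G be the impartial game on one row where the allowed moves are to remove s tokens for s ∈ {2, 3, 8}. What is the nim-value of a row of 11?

0

Build the Grundy sequence with g(k) = mex{g(k−s) : s ∈ {2, 3, 8}, s ≤ k}:
k:     0  1  2  3  4  5  6  7  8  9 10 11
g(k):  0  0  1  1  2  0  0  1  1  2  0  0
So g(11) = 0.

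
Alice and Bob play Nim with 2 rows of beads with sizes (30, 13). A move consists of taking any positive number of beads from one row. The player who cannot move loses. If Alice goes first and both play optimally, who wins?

Nim-sum: 30 ^ 13 = 19.
The nim-sum is 19 ≠ 0, so this is an N-position: the player to move can win; Alice has a winning move.

Alice wins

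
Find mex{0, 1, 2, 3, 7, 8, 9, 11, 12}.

The values 0, 1, 2, 3 are all present; 4 is the first non-negative integer missing from the set.

4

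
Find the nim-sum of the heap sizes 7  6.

1

Nim-sum: 7 ^ 6 = 1.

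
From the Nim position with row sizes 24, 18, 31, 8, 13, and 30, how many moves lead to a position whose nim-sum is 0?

5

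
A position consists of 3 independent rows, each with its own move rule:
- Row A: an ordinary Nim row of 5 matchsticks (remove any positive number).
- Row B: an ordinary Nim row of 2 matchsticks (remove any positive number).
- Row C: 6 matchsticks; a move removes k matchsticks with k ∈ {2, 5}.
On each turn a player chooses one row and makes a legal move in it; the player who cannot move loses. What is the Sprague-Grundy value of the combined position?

Row A is a plain Nim row of size 5, so its Grundy value is 5.
Row B is a plain Nim row of size 2, so its Grundy value is 2.
For row C, compute g(0), g(1), … with moves {2, 5}:
k:     0  1  2  3  4  5  6
g(k):  0  0  1  1  0  2  1
So g(6) = 1.
The value of a disjunctive sum is the nim-sum of the parts.
Combined value = 5 XOR 2 XOR 1 = 6.

6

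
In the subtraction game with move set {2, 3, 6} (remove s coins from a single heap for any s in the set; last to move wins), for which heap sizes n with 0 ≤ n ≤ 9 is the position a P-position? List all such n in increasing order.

Build the Grundy sequence with g(k) = mex{g(k−s) : s ∈ {2, 3, 6}, s ≤ k}:
g(0) = mex{} = 0
g(1) = mex{} = 0
g(2) = mex{0} = 1
g(3) = mex{0} = 1
g(4) = mex{0,1} = 2
g(5) = mex{1} = 0
g(6) = mex{0,1,2} = 3
g(7) = mex{0,2} = 1
g(8) = mex{0,1,3} = 2
g(9) = mex{1,3} = 0
The P-positions (g = 0) in 0..9 are 0, 1, 5, 9.

0, 1, 5, 9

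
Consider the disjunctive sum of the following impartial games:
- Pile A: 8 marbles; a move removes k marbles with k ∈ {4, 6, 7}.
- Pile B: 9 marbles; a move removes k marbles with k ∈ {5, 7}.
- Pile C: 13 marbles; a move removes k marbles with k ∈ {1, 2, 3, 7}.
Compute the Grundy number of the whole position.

For pile A, compute g(0), g(1), … with moves {4, 6, 7}:
g(0) = mex{} = 0
g(1) = mex{} = 0
g(2) = mex{} = 0
g(3) = mex{} = 0
g(4) = mex{0} = 1
g(5) = mex{0} = 1
g(6) = mex{0} = 1
g(7) = mex{0} = 1
g(8) = mex{0,1} = 2
So g(8) = 2.
Build the Grundy sequence for pile B with g(k) = mex{g(k−s) : s ∈ {5, 7}, s ≤ k}:
g(0) = mex{} = 0
g(1) = mex{} = 0
g(2) = mex{} = 0
g(3) = mex{} = 0
g(4) = mex{} = 0
g(5) = mex{0} = 1
g(6) = mex{0} = 1
g(7) = mex{0} = 1
g(8) = mex{0} = 1
g(9) = mex{0} = 1
So g(9) = 1.
Grundy values for pile C (subtraction set {1, 2, 3, 7}):
g(0) = mex{} = 0
g(1) = mex{0} = 1
g(2) = mex{0,1} = 2
g(3) = mex{0,1,2} = 3
g(4) = mex{1,2,3} = 0
g(5) = mex{0,2,3} = 1
g(6) = mex{0,1,3} = 2
g(7) = mex{0,1,2} = 3
g(8) = mex{1,2,3} = 0
g(9) = mex{0,2,3} = 1
g(10) = mex{0,1,3} = 2
g(11) = mex{0,1,2} = 3
g(12) = mex{1,2,3} = 0
g(13) = mex{0,2,3} = 1
So g(13) = 1.
By the Sprague-Grundy theorem, the Grundy value of a sum of independent games is the XOR of the component values.
Combined value = 2 XOR 1 XOR 1 = 2.

2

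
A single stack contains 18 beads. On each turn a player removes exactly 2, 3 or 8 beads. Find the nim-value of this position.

1

Grundy values for subtraction set {2, 3, 8}:
k:     0  1  2  3  4  5  6  7  8  9 10 11 12 13 14 15 16 17 18
g(k):  0  0  1  1  2  0  0  1  1  2  0  0  1  1  2  0  0  1  1
So g(18) = 1.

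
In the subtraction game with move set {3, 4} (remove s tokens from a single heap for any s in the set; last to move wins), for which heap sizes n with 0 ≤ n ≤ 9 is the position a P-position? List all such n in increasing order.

Compute g(0), g(1), … for moves {3, 4}:
k:     0  1  2  3  4  5  6  7  8  9
g(k):  0  0  0  1  1  1  2  0  0  0
The P-positions (g = 0) in 0..9 are 0, 1, 2, 7, 8, 9.

0, 1, 2, 7, 8, 9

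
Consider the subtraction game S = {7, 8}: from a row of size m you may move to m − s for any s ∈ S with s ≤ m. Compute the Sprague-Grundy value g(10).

1

Compute g(0), g(1), … for moves {7, 8}:
g(0) = mex{} = 0
g(1) = mex{} = 0
g(2) = mex{} = 0
g(3) = mex{} = 0
g(4) = mex{} = 0
g(5) = mex{} = 0
g(6) = mex{} = 0
g(7) = mex{0} = 1
g(8) = mex{0} = 1
g(9) = mex{0} = 1
g(10) = mex{0} = 1
So g(10) = 1.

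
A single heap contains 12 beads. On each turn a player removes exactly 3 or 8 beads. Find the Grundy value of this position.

0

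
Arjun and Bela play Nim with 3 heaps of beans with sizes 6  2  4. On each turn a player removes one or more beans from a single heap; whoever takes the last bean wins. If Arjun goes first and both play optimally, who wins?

Nim-sum: 6 ^ 2 ^ 4 = 0.
The nim-sum is 0, so this is a P-position: the player to move is in a losing position under optimal play; Arjun is about to move from it and so loses — Bela wins.

Bela wins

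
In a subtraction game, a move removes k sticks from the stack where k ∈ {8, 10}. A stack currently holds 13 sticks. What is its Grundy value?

1

Compute g(0), g(1), … for moves {8, 10}:
k:     0  1  2  3  4  5  6  7  8  9 10 11 12 13
g(k):  0  0  0  0  0  0  0  0  1  1  1  1  1  1
So g(13) = 1.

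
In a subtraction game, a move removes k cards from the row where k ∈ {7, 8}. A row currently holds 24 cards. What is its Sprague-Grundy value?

Grundy values for subtraction set {7, 8}:
k:     0  1  2  3  4  5  6  7  8  9 10 11 12 13 14 15 16 17 18 19 20 21 22 23 24
g(k):  0  0  0  0  0  0  0  1  1  1  1  1  1  1  2  0  0  0  0  0  0  0  1  1  1
So g(24) = 1.

1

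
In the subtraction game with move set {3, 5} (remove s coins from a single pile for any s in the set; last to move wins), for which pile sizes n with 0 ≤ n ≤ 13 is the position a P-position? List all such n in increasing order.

0, 1, 2, 8, 9, 10

Grundy values for subtraction set {3, 5}:
g(0) = mex{} = 0
g(1) = mex{} = 0
g(2) = mex{} = 0
g(3) = mex{0} = 1
g(4) = mex{0} = 1
g(5) = mex{0} = 1
g(6) = mex{0,1} = 2
g(7) = mex{0,1} = 2
g(8) = mex{1} = 0
g(9) = mex{1,2} = 0
g(10) = mex{1,2} = 0
g(11) = mex{0,2} = 1
g(12) = mex{0,2} = 1
g(13) = mex{0} = 1
The P-positions (g = 0) in 0..13 are 0, 1, 2, 8, 9, 10.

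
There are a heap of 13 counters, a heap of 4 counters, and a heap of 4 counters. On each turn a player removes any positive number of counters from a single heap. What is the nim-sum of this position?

13

Compute the nim-sum pairwise:
13 ^ 4 = 9
9 ^ 4 = 13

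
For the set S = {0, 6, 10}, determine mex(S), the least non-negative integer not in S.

1

0 is in the set but 1 is not, so the mex is 1.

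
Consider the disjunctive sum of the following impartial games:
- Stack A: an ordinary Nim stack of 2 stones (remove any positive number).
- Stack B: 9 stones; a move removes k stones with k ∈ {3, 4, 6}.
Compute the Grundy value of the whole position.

2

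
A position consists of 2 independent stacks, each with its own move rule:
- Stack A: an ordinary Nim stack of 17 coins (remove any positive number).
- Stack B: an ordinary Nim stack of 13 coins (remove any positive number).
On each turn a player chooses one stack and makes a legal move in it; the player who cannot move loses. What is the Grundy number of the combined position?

Stack A is a plain Nim stack of size 17, so its Grundy value is 17.
Stack B is a plain Nim stack of size 13, so its Grundy value is 13.
The value of a disjunctive sum is the nim-sum of the parts.
Combined value = 17 XOR 13 = 28.

28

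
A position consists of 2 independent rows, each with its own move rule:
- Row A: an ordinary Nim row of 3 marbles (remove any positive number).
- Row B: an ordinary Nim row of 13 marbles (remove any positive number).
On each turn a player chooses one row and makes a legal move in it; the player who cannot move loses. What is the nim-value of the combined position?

Row A is a plain Nim row of size 3, so its Grundy value is 3.
Row B is a plain Nim row of size 13, so its Grundy value is 13.
The value of a disjunctive sum is the nim-sum of the parts.
Combined value = 3 ⊕ 13 = 14.

14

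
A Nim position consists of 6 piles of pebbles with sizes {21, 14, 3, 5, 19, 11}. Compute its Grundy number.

5

Nim-sum: 21 ⊕ 14 ⊕ 3 ⊕ 5 ⊕ 19 ⊕ 11 = 5.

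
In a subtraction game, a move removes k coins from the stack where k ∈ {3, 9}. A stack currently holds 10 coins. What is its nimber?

1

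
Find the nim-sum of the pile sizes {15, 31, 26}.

10

Compute the nim-sum pairwise:
15 XOR 31 = 16
16 XOR 26 = 10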